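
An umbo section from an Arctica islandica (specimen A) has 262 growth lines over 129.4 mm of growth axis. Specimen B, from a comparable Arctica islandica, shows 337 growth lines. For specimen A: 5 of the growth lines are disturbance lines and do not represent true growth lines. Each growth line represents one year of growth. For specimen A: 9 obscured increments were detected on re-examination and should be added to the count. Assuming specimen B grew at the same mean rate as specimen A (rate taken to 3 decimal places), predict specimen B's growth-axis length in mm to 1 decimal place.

Specimen A: after corrections the count is 262 − 5 + 9 = 266 growth lines.
A: Extension rate ≈ 129.4 / 266 = 0.486 mm per year.
For B, 0.486 mm/year × 337 years = 163.8 mm.

163.8 mm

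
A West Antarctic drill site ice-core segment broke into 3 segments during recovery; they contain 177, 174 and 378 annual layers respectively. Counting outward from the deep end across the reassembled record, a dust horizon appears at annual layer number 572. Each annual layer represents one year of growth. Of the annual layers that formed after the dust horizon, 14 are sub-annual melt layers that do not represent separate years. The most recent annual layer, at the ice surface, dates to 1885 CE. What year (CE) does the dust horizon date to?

Total annual layers = 177 + 174 + 378 = 729.
The dust horizon sits at annual layer 572 from the deep end, so 729 − 572 = 157 annual layers formed after it.
Excluding 14 false annual layers: 157 − 14 = 143.
1885 − 143 = 1742 CE.

1742 CE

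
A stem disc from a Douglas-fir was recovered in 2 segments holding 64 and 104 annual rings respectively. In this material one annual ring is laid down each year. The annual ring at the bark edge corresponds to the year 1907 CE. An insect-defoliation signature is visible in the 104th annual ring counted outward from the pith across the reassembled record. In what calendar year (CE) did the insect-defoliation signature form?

Total annual rings = 64 + 104 = 168.
Between annual ring 104 and the bark edge there are 168 − 104 = 64 annual rings.
Counting back 64 years from 1907 CE places the insect-defoliation signature in 1907 − 64 = 1843 CE.

1843 CE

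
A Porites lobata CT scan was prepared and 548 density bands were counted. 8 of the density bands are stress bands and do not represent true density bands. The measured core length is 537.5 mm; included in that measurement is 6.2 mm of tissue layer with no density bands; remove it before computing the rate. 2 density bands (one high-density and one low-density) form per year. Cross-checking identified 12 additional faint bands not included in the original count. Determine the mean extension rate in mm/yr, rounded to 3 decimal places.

1.925 mm/yr

After corrections the count is 548 − 8 + 12 = 552 density bands.
552 density bands at 2 per year is 552 / 2 = 276 years.
Removing the 6.2 mm offcut leaves 537.5 − 6.2 = 531.3 mm.
Extension rate ≈ 531.3 / 276 = 1.925 mm/yr.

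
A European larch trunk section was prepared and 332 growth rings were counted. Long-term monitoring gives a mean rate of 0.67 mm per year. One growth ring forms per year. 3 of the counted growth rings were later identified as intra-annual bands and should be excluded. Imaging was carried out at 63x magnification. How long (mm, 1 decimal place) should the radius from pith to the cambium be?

220.4 mm

True growth ring count = 332 − 3 = 329.
329 years at 0.67 mm/year gives 0.67 × 329 = 220.4 mm.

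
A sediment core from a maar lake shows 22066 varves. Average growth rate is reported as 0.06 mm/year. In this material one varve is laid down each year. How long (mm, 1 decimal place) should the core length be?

1324.0 mm

The record spans 22066 years at 0.06 mm per year.
Predicted length = 0.06 mm/year × 22066 years = 1324.0 mm.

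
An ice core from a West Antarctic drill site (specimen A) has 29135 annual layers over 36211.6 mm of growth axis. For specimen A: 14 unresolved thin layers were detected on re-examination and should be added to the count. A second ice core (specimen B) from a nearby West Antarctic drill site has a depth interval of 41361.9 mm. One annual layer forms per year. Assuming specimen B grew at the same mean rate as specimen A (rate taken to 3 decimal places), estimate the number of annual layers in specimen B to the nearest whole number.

33303 annual layers

Specimen A: true annual layer count = 29135 + 14 = 29149.
A: 36211.6 mm over 29149 years gives 36211.6 / 29149 ≈ 1.242 mm/year.
Specimen B: 41361.9 mm / 1.242 mm per year = 33302.66 years ≈ 33303 annual layers.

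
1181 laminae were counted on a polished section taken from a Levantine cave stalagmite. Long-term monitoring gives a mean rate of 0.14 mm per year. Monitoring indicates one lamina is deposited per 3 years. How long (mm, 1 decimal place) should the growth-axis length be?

At 3 years per lamina, 1181 × 3 = 3543 years.
Predicted length = 0.14 mm/year × 3543 years = 496.0 mm.

496.0 mm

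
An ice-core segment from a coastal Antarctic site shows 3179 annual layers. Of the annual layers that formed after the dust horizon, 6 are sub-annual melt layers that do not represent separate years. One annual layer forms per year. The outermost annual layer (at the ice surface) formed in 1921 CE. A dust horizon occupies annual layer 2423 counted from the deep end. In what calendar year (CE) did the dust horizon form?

3179 − 2423 = 756 annual layers lie beyond the dust horizon toward the ice surface.
Excluding 6 false annual layers: 756 − 6 = 750.
1921 − 750 = 1171 CE.

1171 CE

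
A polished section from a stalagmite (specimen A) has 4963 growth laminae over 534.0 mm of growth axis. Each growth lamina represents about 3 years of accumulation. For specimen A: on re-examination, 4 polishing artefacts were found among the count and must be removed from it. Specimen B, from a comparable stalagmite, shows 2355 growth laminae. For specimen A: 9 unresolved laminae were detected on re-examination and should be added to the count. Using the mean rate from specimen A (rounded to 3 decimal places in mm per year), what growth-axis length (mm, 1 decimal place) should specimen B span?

Specimen A: adjusted count: 4963 − 4 + 9 = 4968 growth laminae.
Specimen A: at 3 years per growth lamina, 4968 × 3 = 14904 years.
A: 534.0 mm over 14904 years gives 534.0 / 14904 ≈ 0.036 mm per year.
Specimen B: 2355 growth laminae at 3 years each span 2355 × 3 = 7065 years. For B, 0.036 mm/year × 7065 years = 254.3 mm.

254.3 mm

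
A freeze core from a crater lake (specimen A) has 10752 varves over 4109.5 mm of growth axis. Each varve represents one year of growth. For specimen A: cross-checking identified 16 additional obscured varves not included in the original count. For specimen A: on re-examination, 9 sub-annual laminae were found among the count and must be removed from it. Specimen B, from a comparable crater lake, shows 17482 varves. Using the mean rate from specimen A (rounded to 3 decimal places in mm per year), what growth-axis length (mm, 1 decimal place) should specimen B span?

Specimen A: correcting the raw count gives 10752 − 9 + 16 = 10759 true varves.
A: Mean rate = 4109.5 mm / 10759 years ≈ 0.382 mm per year.
B's length ≈ 0.382 × 17482 = 6678.1 mm.

6678.1 mm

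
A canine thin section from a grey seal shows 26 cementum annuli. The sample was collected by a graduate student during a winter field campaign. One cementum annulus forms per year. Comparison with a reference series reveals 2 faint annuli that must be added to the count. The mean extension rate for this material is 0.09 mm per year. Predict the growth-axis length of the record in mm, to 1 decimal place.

2.5 mm

Correcting the raw count gives 26 + 2 = 28 true cementum annuli.
Length ≈ 0.09 × 28 = 2.5 mm.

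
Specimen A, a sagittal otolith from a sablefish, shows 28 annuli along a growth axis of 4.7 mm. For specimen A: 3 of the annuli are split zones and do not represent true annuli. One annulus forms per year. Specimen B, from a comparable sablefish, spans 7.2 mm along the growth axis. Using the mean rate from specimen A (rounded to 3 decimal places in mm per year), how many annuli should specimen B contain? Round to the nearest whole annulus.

Specimen A: after corrections the count is 28 − 3 = 25 annuli.
A: Mean rate = 4.7 mm / 25 years ≈ 0.188 mm per year.
For B, 7.2 / 0.188 = 38.30 years ≈ 38 annuli.

38 annuli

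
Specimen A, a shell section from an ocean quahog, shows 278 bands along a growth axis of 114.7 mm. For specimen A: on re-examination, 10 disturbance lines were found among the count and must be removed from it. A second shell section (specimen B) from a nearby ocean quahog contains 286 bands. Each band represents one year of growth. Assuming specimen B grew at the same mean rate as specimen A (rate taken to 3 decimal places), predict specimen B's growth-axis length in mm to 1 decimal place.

Specimen A: correcting the raw count gives 278 − 10 = 268 true bands.
A: 114.7 mm over 268 years gives 114.7 / 268 ≈ 0.428 mm per year.
Length of B = 0.428 × 286 = 122.4 mm.

122.4 mm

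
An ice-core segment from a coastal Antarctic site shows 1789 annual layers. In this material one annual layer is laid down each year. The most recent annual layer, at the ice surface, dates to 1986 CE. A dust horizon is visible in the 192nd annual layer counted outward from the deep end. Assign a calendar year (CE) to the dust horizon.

389 CE

Between annual layer 192 and the ice surface there are 1789 − 192 = 1597 annual layers.
The annual layer at the ice surface is 1986 CE, so the dust horizon dates to 1986 − 1597 = 389 CE.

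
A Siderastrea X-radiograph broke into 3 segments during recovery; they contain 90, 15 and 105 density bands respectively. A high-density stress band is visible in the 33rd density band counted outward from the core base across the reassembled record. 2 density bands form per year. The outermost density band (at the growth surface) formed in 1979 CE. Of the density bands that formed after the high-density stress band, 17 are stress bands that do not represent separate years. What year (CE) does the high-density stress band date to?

1899 CE

Total density bands = 90 + 15 + 105 = 210.
Between density band 33 and the growth surface there are 210 − 33 = 177 density bands.
Removing the 17 false density bands leaves 177 − 17 = 160 true density bands beyond the high-density stress band.
Dividing by 2 density bands per year: 160 / 2 = 80 years.
The density band at the growth surface is 1979 CE, so the high-density stress band dates to 1979 − 80 = 1899 CE.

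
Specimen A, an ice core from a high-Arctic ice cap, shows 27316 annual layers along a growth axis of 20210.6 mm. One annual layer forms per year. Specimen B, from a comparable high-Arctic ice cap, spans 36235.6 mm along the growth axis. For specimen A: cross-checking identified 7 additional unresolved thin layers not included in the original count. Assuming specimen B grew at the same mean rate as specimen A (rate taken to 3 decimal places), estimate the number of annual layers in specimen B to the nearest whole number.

48967 annual layers

Specimen A: after corrections the count is 27316 + 7 = 27323 annual layers.
A: Extension rate ≈ 20210.6 / 27323 = 0.740 mm/year.
Specimen B: 36235.6 mm / 0.740 mm per year = 48967.03 years ≈ 48967 annual layers.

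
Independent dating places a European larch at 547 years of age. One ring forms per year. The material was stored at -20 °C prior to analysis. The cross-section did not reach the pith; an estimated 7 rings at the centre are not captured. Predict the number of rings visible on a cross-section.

At one ring per year, 547 years correspond to 547 rings.
Less the 7 uncaptured rings: 547 − 7 = 540.

540 rings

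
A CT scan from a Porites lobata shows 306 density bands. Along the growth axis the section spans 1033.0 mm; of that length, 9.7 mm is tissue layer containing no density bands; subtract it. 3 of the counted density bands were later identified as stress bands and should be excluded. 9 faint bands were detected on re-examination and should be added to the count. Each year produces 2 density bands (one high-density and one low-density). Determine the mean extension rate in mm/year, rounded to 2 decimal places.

True density band count = 306 − 3 + 9 = 312.
With 2 density bands per year, 312 / 2 = 156 years.
Net length = 1033.0 − 9.7 = 1023.3 mm.
Mean rate = 1023.3 mm / 156 years ≈ 6.56 mm/year.

6.56 mm/year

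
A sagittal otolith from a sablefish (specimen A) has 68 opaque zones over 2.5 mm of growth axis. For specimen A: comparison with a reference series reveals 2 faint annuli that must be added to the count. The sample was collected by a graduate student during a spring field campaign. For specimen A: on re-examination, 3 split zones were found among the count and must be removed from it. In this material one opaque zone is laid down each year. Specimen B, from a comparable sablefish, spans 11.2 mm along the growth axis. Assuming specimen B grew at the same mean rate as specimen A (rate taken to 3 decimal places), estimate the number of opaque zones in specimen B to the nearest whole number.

303 opaque zones

Specimen A: adjusted count: 68 − 3 + 2 = 67 opaque zones.
A: Mean rate = 2.5 mm / 67 years ≈ 0.037 mm/yr.
Specimen B: 11.2 mm / 0.037 mm per year = 302.70 years ≈ 303 opaque zones.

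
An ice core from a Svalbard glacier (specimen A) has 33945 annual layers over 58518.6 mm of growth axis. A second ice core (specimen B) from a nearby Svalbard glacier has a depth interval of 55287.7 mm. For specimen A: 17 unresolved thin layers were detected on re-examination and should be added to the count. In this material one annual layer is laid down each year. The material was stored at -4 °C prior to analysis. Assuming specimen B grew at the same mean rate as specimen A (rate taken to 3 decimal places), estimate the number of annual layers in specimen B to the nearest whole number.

32088 annual layers

Specimen A: adjusted count: 33945 + 17 = 33962 annual layers.
A: Extension rate ≈ 58518.6 / 33962 = 1.723 mm/year.
B spans 55287.7 / 1.723 = 32088.04 years ≈ 32088 annual layers.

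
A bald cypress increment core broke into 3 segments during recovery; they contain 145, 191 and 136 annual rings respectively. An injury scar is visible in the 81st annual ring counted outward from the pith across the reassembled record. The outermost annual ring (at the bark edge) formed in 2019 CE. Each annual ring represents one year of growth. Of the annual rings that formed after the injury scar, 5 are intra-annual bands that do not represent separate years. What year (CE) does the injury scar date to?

Total annual rings = 145 + 191 + 136 = 472.
The injury scar sits at annual ring 81 from the pith, so 472 − 81 = 391 annual rings formed after it.
Removing the 5 false annual rings leaves 391 − 5 = 386 true annual rings beyond the injury scar.
2019 − 386 = 1633 CE.

1633 CE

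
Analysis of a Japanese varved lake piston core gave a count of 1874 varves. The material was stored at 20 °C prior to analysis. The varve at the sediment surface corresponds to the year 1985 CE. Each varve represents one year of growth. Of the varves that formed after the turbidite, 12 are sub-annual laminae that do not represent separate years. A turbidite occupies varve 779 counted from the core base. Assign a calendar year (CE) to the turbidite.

902 CE

The turbidite sits at varve 779 from the core base, so 1874 − 779 = 1095 varves formed after it.
Removing the 12 false varves leaves 1095 − 12 = 1083 true varves beyond the turbidite.
1985 − 1083 = 902 CE.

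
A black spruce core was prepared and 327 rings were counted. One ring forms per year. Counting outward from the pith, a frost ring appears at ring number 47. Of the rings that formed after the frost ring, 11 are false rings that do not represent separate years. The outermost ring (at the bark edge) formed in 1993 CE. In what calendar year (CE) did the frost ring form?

1724 CE

327 − 47 = 280 rings lie beyond the frost ring toward the bark edge.
Excluding 11 false rings: 280 − 11 = 269.
1993 − 269 = 1724 CE.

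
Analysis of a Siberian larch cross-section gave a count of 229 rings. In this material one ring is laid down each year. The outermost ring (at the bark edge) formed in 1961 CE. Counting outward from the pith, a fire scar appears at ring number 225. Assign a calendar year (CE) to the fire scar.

229 − 225 = 4 rings lie beyond the fire scar toward the bark edge.
Counting back 4 years from 1961 CE places the fire scar in 1961 − 4 = 1957 CE.

1957 CE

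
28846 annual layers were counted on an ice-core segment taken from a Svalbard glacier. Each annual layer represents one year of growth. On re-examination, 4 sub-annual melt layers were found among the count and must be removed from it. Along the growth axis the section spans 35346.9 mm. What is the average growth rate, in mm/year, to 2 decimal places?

Correcting the raw count gives 28846 − 4 = 28842 true annual layers.
Extension rate ≈ 35346.9 / 28842 = 1.23 mm/year.

1.23 mm/year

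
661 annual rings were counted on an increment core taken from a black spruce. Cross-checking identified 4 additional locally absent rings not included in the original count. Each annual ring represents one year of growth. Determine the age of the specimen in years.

True annual ring count = 661 + 4 = 665.
One annual ring per year makes the duration 665 years.

665 years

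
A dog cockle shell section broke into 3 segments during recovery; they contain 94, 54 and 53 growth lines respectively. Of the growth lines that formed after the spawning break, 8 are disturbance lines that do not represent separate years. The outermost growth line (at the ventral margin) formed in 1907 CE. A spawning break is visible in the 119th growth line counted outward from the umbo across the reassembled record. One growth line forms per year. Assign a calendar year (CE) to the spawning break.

Total growth lines = 94 + 54 + 53 = 201.
Between growth line 119 and the ventral margin there are 201 − 119 = 82 growth lines.
Excluding 8 false growth lines: 82 − 8 = 74.
The growth line at the ventral margin is 1907 CE, so the spawning break dates to 1907 − 74 = 1833 CE.

1833 CE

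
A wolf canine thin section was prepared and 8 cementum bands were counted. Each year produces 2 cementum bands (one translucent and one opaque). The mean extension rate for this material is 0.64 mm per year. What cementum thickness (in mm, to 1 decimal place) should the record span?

2.6 mm

With 2 cementum bands per year, 8 / 2 = 4 years.
Predicted length = 0.64 mm/year × 4 years = 2.6 mm.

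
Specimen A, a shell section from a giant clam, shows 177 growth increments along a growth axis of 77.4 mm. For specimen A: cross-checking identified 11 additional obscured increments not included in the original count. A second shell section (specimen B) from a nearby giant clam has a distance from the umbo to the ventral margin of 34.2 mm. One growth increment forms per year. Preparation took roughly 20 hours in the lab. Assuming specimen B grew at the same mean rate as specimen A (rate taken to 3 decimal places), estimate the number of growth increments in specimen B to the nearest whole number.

Specimen A: adjusted count: 177 + 11 = 188 growth increments.
A: Mean rate = 77.4 mm / 188 years ≈ 0.412 mm/yr.
B spans 34.2 / 0.412 = 83.01 years ≈ 83 growth increments.

83 growth increments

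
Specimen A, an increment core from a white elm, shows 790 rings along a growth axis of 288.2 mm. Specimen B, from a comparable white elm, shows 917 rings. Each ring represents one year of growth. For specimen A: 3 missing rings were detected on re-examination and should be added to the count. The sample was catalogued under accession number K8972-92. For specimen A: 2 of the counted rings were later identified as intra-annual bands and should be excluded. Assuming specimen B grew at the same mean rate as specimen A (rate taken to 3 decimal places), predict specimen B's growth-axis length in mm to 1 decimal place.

Specimen A: adjusted count: 790 − 2 + 3 = 791 rings.
A: Extension rate ≈ 288.2 / 791 = 0.364 mm/year.
B's length ≈ 0.364 × 917 = 333.8 mm.

333.8 mm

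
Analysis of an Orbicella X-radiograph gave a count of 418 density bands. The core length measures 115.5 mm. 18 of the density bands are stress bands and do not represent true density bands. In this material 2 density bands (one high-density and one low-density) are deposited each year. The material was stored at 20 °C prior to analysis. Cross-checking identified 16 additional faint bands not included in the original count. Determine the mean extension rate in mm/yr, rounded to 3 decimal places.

Correcting the raw count gives 418 − 18 + 16 = 416 true density bands.
416 density bands at 2 per year is 416 / 2 = 208 years.
Extension rate ≈ 115.5 / 208 = 0.555 mm/yr.

0.555 mm/yr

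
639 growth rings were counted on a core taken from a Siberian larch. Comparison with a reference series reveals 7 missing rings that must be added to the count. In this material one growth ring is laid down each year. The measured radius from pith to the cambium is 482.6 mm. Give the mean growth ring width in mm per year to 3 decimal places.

Correcting the raw count gives 639 + 7 = 646 true growth rings.
Extension rate ≈ 482.6 / 646 = 0.747 mm per year.

0.747 mm per year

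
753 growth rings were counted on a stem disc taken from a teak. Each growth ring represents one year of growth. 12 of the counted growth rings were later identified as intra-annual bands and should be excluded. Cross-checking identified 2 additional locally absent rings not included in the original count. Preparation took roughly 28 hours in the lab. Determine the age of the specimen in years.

743 years

True growth ring count = 753 − 12 + 2 = 743.
One growth ring per year makes the duration 743 years.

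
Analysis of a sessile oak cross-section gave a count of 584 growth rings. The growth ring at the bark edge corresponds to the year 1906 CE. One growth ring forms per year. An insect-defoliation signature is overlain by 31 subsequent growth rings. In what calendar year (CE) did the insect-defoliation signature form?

1875 CE

There are 31 growth rings younger than the insect-defoliation signature.
The growth ring at the bark edge is 1906 CE, so the insect-defoliation signature dates to 1906 − 31 = 1875 CE.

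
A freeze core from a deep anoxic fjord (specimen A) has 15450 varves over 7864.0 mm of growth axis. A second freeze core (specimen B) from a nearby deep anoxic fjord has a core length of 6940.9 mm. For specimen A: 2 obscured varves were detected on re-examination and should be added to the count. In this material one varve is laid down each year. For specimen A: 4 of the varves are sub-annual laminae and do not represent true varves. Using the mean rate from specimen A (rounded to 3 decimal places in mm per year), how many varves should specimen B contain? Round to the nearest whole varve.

Specimen A: true varve count = 15450 − 4 + 2 = 15448.
A: 7864.0 mm over 15448 years gives 7864.0 / 15448 ≈ 0.509 mm/yr.
Specimen B: 6940.9 mm / 0.509 mm per year = 13636.35 years ≈ 13636 varves.

13636 varves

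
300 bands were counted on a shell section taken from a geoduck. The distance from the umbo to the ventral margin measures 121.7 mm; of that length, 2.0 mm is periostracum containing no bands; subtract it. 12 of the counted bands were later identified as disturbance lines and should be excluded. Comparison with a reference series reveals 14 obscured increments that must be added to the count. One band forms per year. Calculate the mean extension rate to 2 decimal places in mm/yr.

Adjusted count: 300 − 12 + 14 = 302 bands.
The growth record spans 121.7 − 2.0 = 119.7 mm.
119.7 mm over 302 years gives 119.7 / 302 ≈ 0.40 mm/yr.

0.40 mm/yr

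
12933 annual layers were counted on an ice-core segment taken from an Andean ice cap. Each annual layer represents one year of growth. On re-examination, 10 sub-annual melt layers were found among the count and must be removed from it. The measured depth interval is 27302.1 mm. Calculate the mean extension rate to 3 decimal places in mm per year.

Adjusted count: 12933 − 10 = 12923 annual layers.
Mean rate = 27302.1 mm / 12923 years ≈ 2.113 mm per year.

2.113 mm per year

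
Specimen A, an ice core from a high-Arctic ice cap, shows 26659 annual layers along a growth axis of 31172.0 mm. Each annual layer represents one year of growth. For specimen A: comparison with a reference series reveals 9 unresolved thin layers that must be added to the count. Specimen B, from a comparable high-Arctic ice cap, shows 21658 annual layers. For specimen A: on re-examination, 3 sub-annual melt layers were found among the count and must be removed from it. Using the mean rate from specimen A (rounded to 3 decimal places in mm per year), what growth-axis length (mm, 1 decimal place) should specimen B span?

25318.2 mm

Specimen A: after corrections the count is 26659 − 3 + 9 = 26665 annual layers.
A: Extension rate ≈ 31172.0 / 26665 = 1.169 mm per year.
Length of B = 1.169 × 21658 = 25318.2 mm.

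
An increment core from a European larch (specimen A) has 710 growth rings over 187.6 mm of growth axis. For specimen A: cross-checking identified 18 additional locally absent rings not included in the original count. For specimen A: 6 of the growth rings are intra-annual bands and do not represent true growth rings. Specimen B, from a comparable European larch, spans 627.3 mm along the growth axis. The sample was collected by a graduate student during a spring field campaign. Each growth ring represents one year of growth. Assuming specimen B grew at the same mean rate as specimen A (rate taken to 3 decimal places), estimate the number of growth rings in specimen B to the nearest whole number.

Specimen A: after corrections the count is 710 − 6 + 18 = 722 growth rings.
A: Mean rate = 187.6 mm / 722 years ≈ 0.260 mm/yr.
Specimen B: 627.3 mm / 0.260 mm per year = 2412.69 years ≈ 2413 growth rings.

2413 growth rings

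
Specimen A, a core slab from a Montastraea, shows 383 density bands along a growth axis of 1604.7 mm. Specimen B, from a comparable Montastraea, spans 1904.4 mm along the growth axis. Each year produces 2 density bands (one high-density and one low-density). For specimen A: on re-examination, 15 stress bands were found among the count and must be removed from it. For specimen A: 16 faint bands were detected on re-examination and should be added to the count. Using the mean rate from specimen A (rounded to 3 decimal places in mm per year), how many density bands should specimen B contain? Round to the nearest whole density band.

456 density bands

Specimen A: correcting the raw count gives 383 − 15 + 16 = 384 true density bands.
Specimen A: 384 density bands at 2 per year is 384 / 2 = 192 years.
A: Extension rate ≈ 1604.7 / 192 = 8.358 mm per year.
Specimen B: 1904.4 mm / 8.358 mm per year = 227.85 years; at 2 density bands per year that is 227.85 × 2 ≈ 456 density bands.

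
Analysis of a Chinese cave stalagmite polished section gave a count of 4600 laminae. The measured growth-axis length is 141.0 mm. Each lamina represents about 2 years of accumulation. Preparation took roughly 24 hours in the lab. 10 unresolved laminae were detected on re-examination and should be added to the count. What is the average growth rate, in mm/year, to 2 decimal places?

0.02 mm/year

Adjusted count: 4600 + 10 = 4610 laminae.
4610 laminae at 2 years each span 4610 × 2 = 9220 years.
Mean rate = 141.0 mm / 9220 years ≈ 0.02 mm/year.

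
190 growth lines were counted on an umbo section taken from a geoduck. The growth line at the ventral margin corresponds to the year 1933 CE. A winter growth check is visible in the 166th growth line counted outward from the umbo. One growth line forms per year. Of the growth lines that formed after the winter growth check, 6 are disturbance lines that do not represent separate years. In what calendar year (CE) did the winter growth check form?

The winter growth check sits at growth line 166 from the umbo, so 190 − 166 = 24 growth lines formed after it.
Removing the 6 false growth lines leaves 24 − 6 = 18 true growth lines beyond the winter growth check.
Counting back 18 years from 1933 CE places the winter growth check in 1933 − 18 = 1915 CE.

1915 CE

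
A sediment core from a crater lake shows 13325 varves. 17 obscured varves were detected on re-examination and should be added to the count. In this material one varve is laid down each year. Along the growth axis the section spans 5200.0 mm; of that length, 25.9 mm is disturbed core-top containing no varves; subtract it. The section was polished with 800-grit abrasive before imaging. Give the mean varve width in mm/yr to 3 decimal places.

0.388 mm/yr

True varve count = 13325 + 17 = 13342.
Removing the 25.9 mm offcut leaves 5200.0 − 25.9 = 5174.1 mm.
5174.1 mm over 13342 years gives 5174.1 / 13342 ≈ 0.388 mm/yr.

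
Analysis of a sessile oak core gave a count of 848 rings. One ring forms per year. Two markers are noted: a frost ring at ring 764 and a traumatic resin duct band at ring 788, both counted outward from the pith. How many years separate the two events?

788 − 764 = 24 rings lie between the two events.
That is 24 years at one ring per year.

24 years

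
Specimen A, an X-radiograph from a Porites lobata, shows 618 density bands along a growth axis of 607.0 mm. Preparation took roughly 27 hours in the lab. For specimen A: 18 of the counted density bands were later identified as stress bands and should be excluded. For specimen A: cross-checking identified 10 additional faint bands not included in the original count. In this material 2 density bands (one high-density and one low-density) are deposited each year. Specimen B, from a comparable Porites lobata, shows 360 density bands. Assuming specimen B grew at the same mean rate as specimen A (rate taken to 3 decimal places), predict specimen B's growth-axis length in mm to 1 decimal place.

Specimen A: after corrections the count is 618 − 18 + 10 = 610 density bands.
Specimen A: 610 density bands at 2 per year is 610 / 2 = 305 years.
A: Extension rate ≈ 607.0 / 305 = 1.990 mm/year.
Specimen B: 360 density bands at 2 per year is 360 / 2 = 180 years. Length of B = 1.990 × 180 = 358.2 mm.

358.2 mm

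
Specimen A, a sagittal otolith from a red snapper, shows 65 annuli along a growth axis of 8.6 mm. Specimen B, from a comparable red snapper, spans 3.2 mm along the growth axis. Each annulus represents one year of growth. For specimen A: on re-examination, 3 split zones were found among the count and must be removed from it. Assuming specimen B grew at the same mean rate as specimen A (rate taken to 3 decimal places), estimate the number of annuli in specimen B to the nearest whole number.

Specimen A: after corrections the count is 65 − 3 = 62 annuli.
A: Extension rate ≈ 8.6 / 62 = 0.139 mm/year.
B spans 3.2 / 0.139 = 23.02 years ≈ 23 annuli.

23 annuli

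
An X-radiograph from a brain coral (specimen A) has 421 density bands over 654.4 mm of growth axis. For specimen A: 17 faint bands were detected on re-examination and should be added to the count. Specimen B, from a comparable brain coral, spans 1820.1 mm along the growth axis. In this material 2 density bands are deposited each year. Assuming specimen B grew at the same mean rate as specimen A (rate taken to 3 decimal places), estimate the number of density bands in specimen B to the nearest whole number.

Specimen A: adjusted count: 421 + 17 = 438 density bands.
Specimen A: 438 density bands at 2 per year is 438 / 2 = 219 years.
A: Mean rate = 654.4 mm / 219 years ≈ 2.988 mm/yr.
For B, 1820.1 / 2.988 = 609.14 years; at 2 density bands per year that is 609.14 × 2 ≈ 1218 density bands.

1218 density bands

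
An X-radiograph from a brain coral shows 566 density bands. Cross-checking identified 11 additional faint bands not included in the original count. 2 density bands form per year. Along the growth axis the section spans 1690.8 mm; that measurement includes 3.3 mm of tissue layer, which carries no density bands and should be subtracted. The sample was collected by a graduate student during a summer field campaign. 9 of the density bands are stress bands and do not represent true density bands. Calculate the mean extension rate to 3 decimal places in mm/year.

Adjusted count: 566 − 9 + 11 = 568 density bands.
With 2 density bands per year, 568 / 2 = 284 years.
The growth record spans 1690.8 − 3.3 = 1687.5 mm.
Extension rate ≈ 1687.5 / 284 = 5.942 mm/year.

5.942 mm/year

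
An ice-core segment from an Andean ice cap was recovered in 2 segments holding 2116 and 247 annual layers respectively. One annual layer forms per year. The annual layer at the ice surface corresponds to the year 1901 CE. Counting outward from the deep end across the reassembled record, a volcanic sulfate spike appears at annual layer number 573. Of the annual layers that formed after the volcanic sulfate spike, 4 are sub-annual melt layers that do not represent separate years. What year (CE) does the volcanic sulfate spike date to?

Total annual layers = 2116 + 247 = 2363.
The volcanic sulfate spike sits at annual layer 573 from the deep end, so 2363 − 573 = 1790 annual layers formed after it.
1790 − 4 false = 1786 true annual layers after the volcanic sulfate spike.
1901 − 1786 = 115 CE.

115 CE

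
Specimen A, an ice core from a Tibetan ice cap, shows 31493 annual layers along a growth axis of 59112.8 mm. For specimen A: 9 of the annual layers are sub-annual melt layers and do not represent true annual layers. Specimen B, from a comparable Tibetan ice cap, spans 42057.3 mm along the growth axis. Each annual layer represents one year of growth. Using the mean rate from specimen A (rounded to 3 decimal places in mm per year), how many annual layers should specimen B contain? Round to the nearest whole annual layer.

22395 annual layers

Specimen A: correcting the raw count gives 31493 − 9 = 31484 true annual layers.
A: Extension rate ≈ 59112.8 / 31484 = 1.878 mm per year.
For B, 42057.3 / 1.878 = 22394.73 years ≈ 22395 annual layers.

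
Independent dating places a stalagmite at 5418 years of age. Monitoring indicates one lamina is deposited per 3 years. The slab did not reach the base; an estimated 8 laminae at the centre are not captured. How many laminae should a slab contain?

One lamina every 3 years means 5418 / 3 = 1806 laminae.
Subtracting the 8 laminae not captured gives 1806 − 8 = 1798 laminae in the record.

1798 laminae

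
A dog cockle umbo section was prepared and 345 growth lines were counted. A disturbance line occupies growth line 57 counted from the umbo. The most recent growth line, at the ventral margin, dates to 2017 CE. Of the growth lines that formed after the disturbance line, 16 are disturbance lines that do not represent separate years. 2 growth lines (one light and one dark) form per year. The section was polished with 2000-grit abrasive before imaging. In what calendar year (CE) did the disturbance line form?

345 − 57 = 288 growth lines lie beyond the disturbance line toward the ventral margin.
Removing the 16 false growth lines leaves 288 − 16 = 272 true growth lines beyond the disturbance line.
Dividing by 2 growth lines per year: 272 / 2 = 136 years.
2017 − 136 = 1881 CE.

1881 CE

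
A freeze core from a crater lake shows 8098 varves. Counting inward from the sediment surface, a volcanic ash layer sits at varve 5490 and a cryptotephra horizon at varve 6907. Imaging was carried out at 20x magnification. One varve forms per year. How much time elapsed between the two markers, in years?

6907 − 5490 = 1417 varves lie between the two events.
At one varve per year, 1417 years elapsed between them.

1417 years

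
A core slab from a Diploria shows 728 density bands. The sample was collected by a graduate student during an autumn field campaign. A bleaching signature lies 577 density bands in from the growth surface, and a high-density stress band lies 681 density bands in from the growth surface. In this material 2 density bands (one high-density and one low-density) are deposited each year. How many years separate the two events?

681 − 577 = 104 density bands lie between the two events.
Dividing by 2 density bands per year: 104 / 2 = 52 years.

52 years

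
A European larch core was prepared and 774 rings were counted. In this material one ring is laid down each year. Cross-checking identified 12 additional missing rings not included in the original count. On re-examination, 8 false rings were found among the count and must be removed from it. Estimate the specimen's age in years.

778 years

Adjusted count: 774 − 8 + 12 = 778 rings.
With a one-to-one ring periodicity this is 778 years.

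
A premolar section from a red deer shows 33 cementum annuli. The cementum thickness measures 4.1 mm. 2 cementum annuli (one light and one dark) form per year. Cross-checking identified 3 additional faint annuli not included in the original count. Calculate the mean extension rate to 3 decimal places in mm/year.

0.228 mm/year

Correcting the raw count gives 33 + 3 = 36 true cementum annuli.
36 cementum annuli at 2 per year is 36 / 2 = 18 years.
Extension rate ≈ 4.1 / 18 = 0.228 mm/year.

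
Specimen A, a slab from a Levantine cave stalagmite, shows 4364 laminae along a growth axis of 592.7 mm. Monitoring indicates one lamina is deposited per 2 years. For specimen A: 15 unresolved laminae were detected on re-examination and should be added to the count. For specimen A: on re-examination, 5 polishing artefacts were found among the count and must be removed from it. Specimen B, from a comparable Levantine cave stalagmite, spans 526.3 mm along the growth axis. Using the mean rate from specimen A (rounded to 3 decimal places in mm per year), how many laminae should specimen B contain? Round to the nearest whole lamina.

3870 laminae

Specimen A: correcting the raw count gives 4364 − 5 + 15 = 4374 true laminae.
Specimen A: 4374 laminae at 2 years each span 4374 × 2 = 8748 years.
A: Mean rate = 592.7 mm / 8748 years ≈ 0.068 mm/yr.
For B, 526.3 / 0.068 = 7739.71 years; at 2 years per lamina that is 7739.71 / 2 ≈ 3870 laminae.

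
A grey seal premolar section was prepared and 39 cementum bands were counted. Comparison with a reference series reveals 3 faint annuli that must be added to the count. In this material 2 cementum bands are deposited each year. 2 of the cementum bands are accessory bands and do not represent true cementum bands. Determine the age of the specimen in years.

After corrections the count is 39 − 2 + 3 = 40 cementum bands.
Dividing by 2 cementum bands per year: 40 / 2 = 20 years.

20 years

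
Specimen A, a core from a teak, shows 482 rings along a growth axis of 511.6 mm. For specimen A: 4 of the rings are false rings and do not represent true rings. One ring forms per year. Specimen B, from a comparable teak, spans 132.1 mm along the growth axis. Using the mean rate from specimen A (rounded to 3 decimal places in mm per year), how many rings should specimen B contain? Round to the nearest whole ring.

Specimen A: after corrections the count is 482 − 4 = 478 rings.
A: Mean rate = 511.6 mm / 478 years ≈ 1.070 mm per year.
For B, 132.1 / 1.070 = 123.46 years ≈ 123 rings.

123 rings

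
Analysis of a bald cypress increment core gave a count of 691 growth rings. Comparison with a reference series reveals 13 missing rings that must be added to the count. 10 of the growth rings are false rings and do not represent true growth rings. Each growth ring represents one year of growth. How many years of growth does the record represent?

694 yr

After corrections the count is 691 − 10 + 13 = 694 growth rings.
One growth ring per year makes the duration 694 years.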